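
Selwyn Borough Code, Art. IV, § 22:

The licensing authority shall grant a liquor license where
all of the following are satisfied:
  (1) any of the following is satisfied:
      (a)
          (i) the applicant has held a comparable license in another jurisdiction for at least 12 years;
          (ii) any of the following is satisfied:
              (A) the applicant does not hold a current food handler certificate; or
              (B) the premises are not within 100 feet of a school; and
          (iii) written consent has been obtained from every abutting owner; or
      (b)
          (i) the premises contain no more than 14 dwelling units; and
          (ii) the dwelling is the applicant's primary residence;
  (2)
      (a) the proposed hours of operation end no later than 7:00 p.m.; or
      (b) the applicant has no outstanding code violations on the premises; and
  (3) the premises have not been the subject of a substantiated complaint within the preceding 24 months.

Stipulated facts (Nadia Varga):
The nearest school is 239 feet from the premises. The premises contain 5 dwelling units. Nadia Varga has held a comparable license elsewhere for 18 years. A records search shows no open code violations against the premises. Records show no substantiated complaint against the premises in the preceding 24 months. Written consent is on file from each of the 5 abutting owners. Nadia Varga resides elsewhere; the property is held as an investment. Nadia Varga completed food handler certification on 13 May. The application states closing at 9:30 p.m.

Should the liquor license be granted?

Yes — granted.

(i) prior license ≥ 12 yr — met.
(A) not (food handler cert.) — not met.
(B) ≥100 ft from school — satisfied.
So (ii) is satisfied (F OR T).
(iii) all abutters consent — satisfied.
(a): T AND T AND T → true.
(i) ≤ 14 units — satisfied.
(ii) primary residence — not satisfied.
So (b) is not satisfied (T AND F).
(1): T OR F → true.
(a) closes by 7 p.m. — not met.
(b) no code violations — satisfied.
(2): F OR T → true.
(3) no complaint in 24 mo. — met.
So Overall is satisfied (T AND T AND T).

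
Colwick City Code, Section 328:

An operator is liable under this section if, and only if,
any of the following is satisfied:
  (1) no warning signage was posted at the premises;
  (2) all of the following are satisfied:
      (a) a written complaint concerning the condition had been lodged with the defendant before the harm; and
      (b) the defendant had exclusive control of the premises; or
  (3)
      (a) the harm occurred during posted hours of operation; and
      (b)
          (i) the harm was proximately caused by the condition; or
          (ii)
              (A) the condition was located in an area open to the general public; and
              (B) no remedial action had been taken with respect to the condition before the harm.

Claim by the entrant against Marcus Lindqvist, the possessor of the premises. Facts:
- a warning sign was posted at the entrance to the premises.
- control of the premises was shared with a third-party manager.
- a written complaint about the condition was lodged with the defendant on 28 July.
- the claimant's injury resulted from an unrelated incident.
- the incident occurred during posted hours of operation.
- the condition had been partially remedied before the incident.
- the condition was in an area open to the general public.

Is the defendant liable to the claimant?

No — not liable.

(1) no signage posted — not satisfied.
(a) complaint lodged — met.
(b) exclusive control — not met.
So (2) is not satisfied (T AND F).
(a) during posted hours — met.
(i) proximate cause — not met.
(A) public area — met.
(B) no remedial action — fails.
So (ii) is not satisfied (T AND F).
(b) = F OR F = false.
So (3) is not satisfied (T AND F).
Overall: F OR F OR F → false.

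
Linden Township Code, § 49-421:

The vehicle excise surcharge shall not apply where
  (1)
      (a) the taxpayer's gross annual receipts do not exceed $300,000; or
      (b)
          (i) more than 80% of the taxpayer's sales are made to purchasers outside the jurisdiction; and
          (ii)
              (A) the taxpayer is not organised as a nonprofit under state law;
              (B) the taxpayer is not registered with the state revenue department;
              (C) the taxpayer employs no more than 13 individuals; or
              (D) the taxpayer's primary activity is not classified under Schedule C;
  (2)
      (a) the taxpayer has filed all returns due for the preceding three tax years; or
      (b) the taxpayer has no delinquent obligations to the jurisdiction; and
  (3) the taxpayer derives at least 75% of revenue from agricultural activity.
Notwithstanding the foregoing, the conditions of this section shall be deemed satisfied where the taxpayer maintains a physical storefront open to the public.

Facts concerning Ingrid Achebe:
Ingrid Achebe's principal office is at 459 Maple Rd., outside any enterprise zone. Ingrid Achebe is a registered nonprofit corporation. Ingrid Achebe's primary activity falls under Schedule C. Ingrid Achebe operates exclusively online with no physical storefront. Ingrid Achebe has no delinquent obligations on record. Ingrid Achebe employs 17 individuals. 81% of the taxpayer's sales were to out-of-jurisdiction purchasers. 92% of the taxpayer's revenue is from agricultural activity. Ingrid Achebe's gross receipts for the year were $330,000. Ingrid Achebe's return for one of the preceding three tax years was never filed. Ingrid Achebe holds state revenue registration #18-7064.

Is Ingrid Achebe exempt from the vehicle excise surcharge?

No — not exempt.

(a) receipts ≤ $300,000 — not met.
(i) >80% out-of-jur. sales — satisfied.
(A) not (nonprofit) — fails.
(B) not (state-registered) — not satisfied.
(C) ≤ 13 employees — not met.
(D) not (Schedule C activity) — not satisfied.
(ii) = F OR F OR F OR F = false.
So (b) is not satisfied (T AND F).
(1) = F OR F = false.
(a) returns current — not met.
(b) no delinquency — met.
So (2) is satisfied (F OR T).
(3) ≥75% agricultural — met.
Overall: F AND T AND T → false.
Exception (has storefront) — not satisfied.
Result: main false OR exception false → false.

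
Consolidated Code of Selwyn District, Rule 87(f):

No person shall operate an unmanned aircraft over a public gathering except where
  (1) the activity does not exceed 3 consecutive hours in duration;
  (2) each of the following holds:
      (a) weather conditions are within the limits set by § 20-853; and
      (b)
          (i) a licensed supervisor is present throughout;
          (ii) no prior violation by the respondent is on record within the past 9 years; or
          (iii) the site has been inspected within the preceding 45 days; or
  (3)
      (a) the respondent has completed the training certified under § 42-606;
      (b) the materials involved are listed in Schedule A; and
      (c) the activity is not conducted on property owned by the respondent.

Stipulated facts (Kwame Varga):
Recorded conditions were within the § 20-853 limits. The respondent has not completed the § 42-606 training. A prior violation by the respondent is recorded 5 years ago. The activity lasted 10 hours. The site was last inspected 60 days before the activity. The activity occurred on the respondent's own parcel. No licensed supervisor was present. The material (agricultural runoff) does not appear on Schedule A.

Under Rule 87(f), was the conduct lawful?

(1) ≤ 3 hrs duration — not satisfied.
(a) weather ok — holds.
(i) supervisor present — fails.
(ii) no prior violation — not met.
(iii) site inspected — fails.
So (b) is not satisfied (F OR F OR F).
(2): T AND F → false.
(a) training certified — fails.
(b) Schedule A material — fails.
(c) not (own property) — not met.
(3) = F AND F AND F = false.
Overall: F OR F OR F → false.

No — unlawful.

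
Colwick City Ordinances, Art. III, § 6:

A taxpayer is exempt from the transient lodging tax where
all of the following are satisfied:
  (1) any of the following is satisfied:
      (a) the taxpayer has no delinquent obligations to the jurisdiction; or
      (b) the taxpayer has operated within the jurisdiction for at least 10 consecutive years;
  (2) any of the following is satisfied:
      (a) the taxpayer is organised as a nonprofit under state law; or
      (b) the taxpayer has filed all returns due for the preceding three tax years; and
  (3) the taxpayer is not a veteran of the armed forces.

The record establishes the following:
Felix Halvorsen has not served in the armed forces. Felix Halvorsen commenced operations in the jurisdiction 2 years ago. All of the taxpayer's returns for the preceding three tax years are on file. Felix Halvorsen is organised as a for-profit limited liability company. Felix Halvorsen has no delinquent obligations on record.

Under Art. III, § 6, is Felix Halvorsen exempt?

(a) no delinquency — met.
(b) ≥ 10 yrs in jurisdiction — not met.
(1) = T OR F = true.
(a) nonprofit — not met.
(b) returns current — satisfied.
(2) = F OR T = true.
(3) not (veteran) — met.
Overall = T AND T AND T = true.

Yes — exempt.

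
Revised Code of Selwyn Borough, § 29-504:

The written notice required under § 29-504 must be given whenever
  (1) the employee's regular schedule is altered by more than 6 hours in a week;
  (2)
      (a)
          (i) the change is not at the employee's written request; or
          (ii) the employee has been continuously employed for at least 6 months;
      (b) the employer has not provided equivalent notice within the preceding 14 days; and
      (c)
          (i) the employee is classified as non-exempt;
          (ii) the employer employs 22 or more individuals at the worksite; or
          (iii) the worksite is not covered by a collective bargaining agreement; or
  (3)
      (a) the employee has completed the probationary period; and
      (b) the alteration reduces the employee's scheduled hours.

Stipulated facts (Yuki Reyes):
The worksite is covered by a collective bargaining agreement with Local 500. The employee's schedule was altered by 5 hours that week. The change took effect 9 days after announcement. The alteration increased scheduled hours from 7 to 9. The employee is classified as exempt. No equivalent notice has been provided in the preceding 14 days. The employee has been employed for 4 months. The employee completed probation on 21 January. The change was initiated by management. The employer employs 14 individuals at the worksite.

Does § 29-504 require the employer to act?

(1) schedule shift > 6h — not met.
(i) not employee-requested — satisfied.
(ii) tenure ≥ 6 mo. — not satisfied.
(a) = T OR F = true.
(b) no recent notice — met.
(i) non-exempt — not met.
(ii) ≥ 22 at site — not satisfied.
(iii) no CBA — not met.
(c) = F OR F OR F = false.
(2) = T AND T AND F = false.
(a) past probation — satisfied.
(b) hours reduced — not satisfied.
(3) = T AND F = false.
Overall: F OR F OR F → false.

No — not required.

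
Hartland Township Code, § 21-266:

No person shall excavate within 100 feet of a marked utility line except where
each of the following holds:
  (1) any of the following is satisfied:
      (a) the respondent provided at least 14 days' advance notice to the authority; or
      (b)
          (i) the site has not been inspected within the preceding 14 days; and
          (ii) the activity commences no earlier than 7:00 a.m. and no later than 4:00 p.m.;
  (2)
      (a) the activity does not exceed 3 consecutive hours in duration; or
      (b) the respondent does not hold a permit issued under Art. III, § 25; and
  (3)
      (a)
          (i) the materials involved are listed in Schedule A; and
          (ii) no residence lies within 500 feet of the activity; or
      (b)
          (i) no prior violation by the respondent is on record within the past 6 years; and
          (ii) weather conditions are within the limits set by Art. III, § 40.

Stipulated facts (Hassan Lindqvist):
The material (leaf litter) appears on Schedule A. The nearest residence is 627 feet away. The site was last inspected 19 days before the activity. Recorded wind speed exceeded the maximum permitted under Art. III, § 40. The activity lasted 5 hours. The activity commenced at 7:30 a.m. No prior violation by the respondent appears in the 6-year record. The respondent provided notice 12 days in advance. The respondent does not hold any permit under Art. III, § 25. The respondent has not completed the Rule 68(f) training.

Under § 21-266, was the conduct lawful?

(a) ≥14 days' notice — not met.
(i) not (site inspected) — satisfied.
(ii) start within hours — met.
(b): T AND T → true.
So (1) is satisfied (F OR T).
(a) ≤ 3 hrs duration — not satisfied.
(b) not (holds permit) — satisfied.
(2) = F OR T = true.
(i) Schedule A material — holds.
(ii) no residence in 500 ft — holds.
(a): T AND T → true.
(i) no prior violation — holds.
(ii) weather ok — fails.
(b): T AND F → false.
So (3) is satisfied (T OR F).
Overall = T AND T AND T = true.

Yes — lawful.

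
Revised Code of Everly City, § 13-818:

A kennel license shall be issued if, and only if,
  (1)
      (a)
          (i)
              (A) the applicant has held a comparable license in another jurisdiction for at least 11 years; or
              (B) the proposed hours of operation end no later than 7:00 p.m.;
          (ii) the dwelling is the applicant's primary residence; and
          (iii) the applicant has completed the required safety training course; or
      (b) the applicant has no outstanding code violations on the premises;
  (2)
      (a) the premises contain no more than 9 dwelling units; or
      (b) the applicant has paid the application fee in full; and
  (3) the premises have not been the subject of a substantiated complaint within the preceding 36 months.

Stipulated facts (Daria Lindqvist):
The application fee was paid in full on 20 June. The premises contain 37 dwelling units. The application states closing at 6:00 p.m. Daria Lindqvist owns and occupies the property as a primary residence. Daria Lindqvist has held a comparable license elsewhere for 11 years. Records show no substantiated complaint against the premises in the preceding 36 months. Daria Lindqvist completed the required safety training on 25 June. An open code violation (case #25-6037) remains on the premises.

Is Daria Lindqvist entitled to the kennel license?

Yes — granted.

(A) prior license ≥ 11 yr — holds.
(B) closes by 7 p.m. — met.
(i) = T OR T = true.
(ii) primary residence — holds.
(iii) safety training — met.
(a): T AND T AND T → true.
(b) no code violations — not satisfied.
(1): T OR F → true.
(a) ≤ 9 units — fails.
(b) fee paid — met.
(2): F OR T → true.
(3) no complaint in 36 mo. — met.
Overall: T AND T AND T → true.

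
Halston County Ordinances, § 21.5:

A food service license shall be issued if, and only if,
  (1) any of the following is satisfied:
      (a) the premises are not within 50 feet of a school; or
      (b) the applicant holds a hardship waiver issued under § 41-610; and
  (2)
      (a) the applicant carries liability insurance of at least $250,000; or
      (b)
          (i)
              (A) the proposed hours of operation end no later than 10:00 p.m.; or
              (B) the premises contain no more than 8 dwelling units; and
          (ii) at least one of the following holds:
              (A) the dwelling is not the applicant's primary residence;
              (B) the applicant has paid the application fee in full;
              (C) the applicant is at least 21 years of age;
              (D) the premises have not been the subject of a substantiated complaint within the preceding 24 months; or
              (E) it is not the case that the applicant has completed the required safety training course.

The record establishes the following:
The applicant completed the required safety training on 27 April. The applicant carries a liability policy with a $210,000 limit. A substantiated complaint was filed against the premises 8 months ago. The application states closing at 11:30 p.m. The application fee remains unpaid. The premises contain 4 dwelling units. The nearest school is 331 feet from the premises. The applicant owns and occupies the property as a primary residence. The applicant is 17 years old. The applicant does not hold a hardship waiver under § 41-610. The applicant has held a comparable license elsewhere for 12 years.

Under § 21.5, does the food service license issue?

(a) ≥50 ft from school — holds.
(b) hardship waiver — fails.
(1): T OR F → true.
(a) insurance ≥ $250,000 — not satisfied.
(A) closes by 10 p.m. — not satisfied.
(B) ≤ 8 units — met.
So (i) is satisfied (F OR T).
(A) not (primary residence) — fails.
(B) fee paid — fails.
(C) age ≥ 21 — not satisfied.
(D) no complaint in 24 mo. — fails.
(E) not (safety training) — not met.
(ii) = F OR F OR F OR F OR F = false.
(b) = T AND F = false.
(2): F OR F → false.
So Overall is not satisfied (T AND F).

No — denied.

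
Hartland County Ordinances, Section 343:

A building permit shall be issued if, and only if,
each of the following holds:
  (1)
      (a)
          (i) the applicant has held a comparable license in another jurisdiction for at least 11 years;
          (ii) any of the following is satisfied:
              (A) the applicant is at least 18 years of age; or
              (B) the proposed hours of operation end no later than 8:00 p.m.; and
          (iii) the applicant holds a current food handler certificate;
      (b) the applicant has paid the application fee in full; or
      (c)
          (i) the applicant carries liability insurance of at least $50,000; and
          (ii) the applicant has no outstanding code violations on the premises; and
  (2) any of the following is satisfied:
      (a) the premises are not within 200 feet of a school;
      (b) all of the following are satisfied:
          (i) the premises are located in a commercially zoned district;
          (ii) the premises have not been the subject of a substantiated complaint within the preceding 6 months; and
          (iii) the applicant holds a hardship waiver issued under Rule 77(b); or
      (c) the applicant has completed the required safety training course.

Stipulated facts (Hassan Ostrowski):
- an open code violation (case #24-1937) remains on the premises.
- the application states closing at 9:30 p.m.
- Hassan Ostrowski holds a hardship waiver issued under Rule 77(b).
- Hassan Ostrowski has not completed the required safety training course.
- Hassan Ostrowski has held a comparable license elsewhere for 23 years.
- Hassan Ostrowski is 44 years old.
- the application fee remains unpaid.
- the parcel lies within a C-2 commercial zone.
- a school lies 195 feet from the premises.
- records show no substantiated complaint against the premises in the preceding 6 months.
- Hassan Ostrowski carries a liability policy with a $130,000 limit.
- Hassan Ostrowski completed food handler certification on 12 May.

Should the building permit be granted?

(i) prior license ≥ 11 yr — satisfied.
(A) age ≥ 18 — satisfied.
(B) closes by 8 p.m. — fails.
(ii): T OR F → true.
(iii) food handler cert. — holds.
So (a) is satisfied (T AND T AND T).
(b) fee paid — fails.
(i) insurance ≥ $50,000 — met.
(ii) no code violations — fails.
(c): T AND F → false.
(1): T OR F OR F → true.
(a) ≥200 ft from school — fails.
(i) commercially zoned — holds.
(ii) no complaint in 6 mo. — satisfied.
(iii) hardship waiver — satisfied.
(b) = T AND T AND T = true.
(c) safety training — not met.
(2): F OR T OR F → true.
Overall: T AND T → true.

Yes — granted.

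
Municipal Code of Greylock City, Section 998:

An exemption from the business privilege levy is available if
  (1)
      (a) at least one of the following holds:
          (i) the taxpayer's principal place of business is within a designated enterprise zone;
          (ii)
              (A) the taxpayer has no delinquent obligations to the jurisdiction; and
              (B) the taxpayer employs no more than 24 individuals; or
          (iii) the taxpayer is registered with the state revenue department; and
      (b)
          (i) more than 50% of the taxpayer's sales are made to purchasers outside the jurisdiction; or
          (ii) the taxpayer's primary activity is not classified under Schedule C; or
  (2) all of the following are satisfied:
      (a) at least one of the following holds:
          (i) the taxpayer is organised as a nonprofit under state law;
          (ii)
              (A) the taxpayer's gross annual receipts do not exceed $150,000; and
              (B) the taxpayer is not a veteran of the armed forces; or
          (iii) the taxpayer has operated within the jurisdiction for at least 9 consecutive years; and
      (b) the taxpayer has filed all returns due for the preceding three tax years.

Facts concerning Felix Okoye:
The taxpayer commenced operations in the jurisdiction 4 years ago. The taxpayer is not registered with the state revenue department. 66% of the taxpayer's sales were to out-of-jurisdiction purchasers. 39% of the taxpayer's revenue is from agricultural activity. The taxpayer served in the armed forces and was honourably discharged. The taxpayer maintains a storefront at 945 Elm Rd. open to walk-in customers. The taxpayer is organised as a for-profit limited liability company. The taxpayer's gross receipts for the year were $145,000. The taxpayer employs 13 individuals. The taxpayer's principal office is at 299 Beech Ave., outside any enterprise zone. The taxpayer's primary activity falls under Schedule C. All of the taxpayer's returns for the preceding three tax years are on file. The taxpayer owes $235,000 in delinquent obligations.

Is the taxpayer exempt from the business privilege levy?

(i) in enterprise zone — not satisfied.
(A) no delinquency — not satisfied.
(B) ≤ 24 employees — satisfied.
(ii): F AND T → false.
(iii) state-registered — not satisfied.
(a) = F OR F OR F = false.
(i) >50% out-of-jur. sales — holds.
(ii) not (Schedule C activity) — not met.
(b): T OR F → true.
(1) = F AND T = false.
(i) nonprofit — fails.
(A) receipts ≤ $150,000 — holds.
(B) not (veteran) — not satisfied.
So (ii) is not satisfied (T AND F).
(iii) ≥ 9 yrs in jurisdiction — fails.
So (a) is not satisfied (F OR F OR F).
(b) returns current — satisfied.
(2) = F AND T = false.
So Overall is not satisfied (F OR F).

No — not exempt.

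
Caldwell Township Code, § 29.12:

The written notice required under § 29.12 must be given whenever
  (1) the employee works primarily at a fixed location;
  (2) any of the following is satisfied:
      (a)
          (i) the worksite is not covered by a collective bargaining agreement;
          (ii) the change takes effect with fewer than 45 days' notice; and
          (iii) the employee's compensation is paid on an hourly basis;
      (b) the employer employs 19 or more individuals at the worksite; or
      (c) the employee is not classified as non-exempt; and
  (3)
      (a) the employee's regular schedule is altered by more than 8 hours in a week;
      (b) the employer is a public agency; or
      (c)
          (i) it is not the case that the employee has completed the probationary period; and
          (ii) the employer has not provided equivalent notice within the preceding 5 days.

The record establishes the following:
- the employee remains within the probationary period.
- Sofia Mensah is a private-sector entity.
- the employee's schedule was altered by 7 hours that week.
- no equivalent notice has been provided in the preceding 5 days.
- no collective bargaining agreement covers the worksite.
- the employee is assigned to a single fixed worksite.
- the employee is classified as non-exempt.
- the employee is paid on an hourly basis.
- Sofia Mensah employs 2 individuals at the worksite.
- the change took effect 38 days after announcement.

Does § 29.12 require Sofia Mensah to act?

Yes — required.

(1) fixed location — met.
(i) no CBA — met.
(ii) < 45 days' notice — holds.
(iii) hourly-paid — met.
So (a) is satisfied (T AND T AND T).
(b) ≥ 19 at site — fails.
(c) not (non-exempt) — not met.
(2): T OR F OR F → true.
(a) schedule shift > 8h — not satisfied.
(b) public agency — not met.
(i) not (past probation) — met.
(ii) no recent notice — holds.
(c) = T AND T = true.
(3): F OR F OR T → true.
Overall: T AND T AND T → true.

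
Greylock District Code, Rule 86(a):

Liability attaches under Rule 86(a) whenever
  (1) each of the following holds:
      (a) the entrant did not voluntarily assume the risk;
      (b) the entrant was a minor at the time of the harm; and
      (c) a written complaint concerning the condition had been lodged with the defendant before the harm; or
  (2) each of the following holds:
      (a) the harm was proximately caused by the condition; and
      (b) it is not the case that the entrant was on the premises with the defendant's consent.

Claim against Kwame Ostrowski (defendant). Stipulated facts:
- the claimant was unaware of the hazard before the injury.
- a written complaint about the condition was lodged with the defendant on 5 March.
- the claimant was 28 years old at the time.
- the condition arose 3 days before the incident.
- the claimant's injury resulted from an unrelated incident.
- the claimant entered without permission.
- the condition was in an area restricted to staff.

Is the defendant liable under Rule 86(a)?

(a) no assumed risk — satisfied.
(b) entrant a minor — fails.
(c) complaint lodged — holds.
So (1) is not satisfied (T AND F AND T).
(a) proximate cause — fails.
(b) not (consent to enter) — met.
So (2) is not satisfied (F AND T).
Overall: F OR F → false.

No — not liable.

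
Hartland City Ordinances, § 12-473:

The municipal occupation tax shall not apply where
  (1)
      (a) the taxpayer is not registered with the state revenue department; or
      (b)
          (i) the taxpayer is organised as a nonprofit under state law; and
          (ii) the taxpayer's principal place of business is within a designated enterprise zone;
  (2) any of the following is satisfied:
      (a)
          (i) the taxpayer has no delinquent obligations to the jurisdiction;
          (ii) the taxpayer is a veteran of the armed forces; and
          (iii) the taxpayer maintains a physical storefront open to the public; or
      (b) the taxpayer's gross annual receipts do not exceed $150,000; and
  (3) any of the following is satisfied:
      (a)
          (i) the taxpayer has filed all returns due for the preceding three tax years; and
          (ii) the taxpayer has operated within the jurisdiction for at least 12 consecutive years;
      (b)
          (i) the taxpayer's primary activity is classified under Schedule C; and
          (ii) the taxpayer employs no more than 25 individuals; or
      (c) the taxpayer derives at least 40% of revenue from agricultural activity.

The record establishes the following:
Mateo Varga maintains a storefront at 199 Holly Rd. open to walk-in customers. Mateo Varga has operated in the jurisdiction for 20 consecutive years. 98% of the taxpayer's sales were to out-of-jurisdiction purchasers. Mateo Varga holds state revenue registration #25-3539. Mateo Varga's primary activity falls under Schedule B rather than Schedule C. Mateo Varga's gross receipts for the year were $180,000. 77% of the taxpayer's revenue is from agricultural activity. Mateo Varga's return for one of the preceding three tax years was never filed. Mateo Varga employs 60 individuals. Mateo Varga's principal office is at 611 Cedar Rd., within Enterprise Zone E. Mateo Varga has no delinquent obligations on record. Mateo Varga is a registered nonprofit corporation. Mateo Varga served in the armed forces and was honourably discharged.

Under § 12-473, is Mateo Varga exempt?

Yes — exempt.

(a) not (state-registered) — not met.
(i) nonprofit — satisfied.
(ii) in enterprise zone — satisfied.
So (b) is satisfied (T AND T).
So (1) is satisfied (F OR T).
(i) no delinquency — met.
(ii) veteran — met.
(iii) has storefront — met.
(a) = T AND T AND T = true.
(b) receipts ≤ $150,000 — fails.
(2) = T OR F = true.
(i) returns current — fails.
(ii) ≥ 12 yrs in jurisdiction — satisfied.
(a) = F AND T = false.
(i) Schedule C activity — not satisfied.
(ii) ≤ 25 employees — fails.
So (b) is not satisfied (F AND F).
(c) ≥40% agricultural — satisfied.
So (3) is satisfied (F OR F OR T).
Overall: T AND T AND T → true.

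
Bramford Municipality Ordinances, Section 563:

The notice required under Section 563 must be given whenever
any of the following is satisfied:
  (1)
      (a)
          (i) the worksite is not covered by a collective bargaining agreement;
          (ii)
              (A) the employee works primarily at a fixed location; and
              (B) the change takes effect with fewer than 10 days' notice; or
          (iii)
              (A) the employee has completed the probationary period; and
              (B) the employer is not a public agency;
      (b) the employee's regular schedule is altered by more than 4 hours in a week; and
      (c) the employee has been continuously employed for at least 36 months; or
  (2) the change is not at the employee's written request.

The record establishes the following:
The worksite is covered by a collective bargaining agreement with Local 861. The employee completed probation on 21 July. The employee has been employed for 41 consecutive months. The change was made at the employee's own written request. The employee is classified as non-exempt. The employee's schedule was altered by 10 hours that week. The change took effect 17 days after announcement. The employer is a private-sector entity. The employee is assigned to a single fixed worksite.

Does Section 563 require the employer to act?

(i) no CBA — fails.
(A) fixed location — satisfied.
(B) < 10 days' notice — not met.
(ii): T AND F → false.
(A) past probation — holds.
(B) not (public agency) — holds.
(iii): T AND T → true.
(a) = F OR F OR T = true.
(b) schedule shift > 4h — satisfied.
(c) tenure ≥ 36 mo. — met.
So (1) is satisfied (T AND T AND T).
(2) not employee-requested — fails.
Overall: T OR F → true.

Yes — required.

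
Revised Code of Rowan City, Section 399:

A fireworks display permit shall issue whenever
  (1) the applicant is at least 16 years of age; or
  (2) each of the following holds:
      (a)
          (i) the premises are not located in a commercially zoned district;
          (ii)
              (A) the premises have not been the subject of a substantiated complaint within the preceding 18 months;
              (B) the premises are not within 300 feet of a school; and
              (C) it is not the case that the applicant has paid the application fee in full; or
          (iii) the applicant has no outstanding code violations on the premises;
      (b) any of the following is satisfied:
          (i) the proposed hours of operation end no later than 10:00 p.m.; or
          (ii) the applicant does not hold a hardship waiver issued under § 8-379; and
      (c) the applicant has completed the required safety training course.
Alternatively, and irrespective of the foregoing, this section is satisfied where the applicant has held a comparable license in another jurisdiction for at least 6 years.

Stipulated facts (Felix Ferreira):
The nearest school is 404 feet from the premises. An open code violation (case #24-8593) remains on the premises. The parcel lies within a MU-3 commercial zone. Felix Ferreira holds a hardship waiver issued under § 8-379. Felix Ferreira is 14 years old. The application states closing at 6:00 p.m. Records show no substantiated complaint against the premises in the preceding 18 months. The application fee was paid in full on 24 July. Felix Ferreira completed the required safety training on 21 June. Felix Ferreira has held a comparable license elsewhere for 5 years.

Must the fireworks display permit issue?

(1) age ≥ 16 — not satisfied.
(i) not (commercially zoned) — not satisfied.
(A) no complaint in 18 mo. — satisfied.
(B) ≥300 ft from school — met.
(C) not (fee paid) — not satisfied.
So (ii) is not satisfied (T AND T AND F).
(iii) no code violations — not met.
(a) = F OR F OR F = false.
(i) closes by 10 p.m. — holds.
(ii) not (hardship waiver) — not satisfied.
(b) = T OR F = true.
(c) safety training — holds.
So (2) is not satisfied (F AND T AND T).
So Overall is not satisfied (F OR F).
Exception (prior license ≥ 6 yr) — not satisfied.
Result: main false OR exception false → false.

No — denied.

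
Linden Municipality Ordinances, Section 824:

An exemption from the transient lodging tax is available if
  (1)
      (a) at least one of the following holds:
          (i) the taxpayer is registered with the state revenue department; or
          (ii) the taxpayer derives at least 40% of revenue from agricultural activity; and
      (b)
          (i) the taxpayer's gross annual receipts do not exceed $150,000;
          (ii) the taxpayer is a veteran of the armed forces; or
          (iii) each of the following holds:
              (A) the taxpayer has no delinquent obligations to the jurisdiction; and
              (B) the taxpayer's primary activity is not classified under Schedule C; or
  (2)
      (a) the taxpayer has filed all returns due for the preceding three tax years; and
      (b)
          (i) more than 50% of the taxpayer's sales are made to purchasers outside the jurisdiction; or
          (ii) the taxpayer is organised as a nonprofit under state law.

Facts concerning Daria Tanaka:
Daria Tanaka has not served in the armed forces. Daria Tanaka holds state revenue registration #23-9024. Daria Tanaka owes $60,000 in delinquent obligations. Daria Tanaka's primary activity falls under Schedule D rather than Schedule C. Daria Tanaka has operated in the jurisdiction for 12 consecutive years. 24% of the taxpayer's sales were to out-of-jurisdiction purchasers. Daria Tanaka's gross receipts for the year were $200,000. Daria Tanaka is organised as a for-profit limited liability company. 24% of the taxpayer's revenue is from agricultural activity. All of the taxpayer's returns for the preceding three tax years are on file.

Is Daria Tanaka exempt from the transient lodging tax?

No — not exempt.

(i) state-registered — satisfied.
(ii) ≥40% agricultural — not met.
So (a) is satisfied (T OR F).
(i) receipts ≤ $150,000 — not met.
(ii) veteran — not satisfied.
(A) no delinquency — fails.
(B) not (Schedule C activity) — holds.
So (iii) is not satisfied (F AND T).
(b): F OR F OR F → false.
(1) = T AND F = false.
(a) returns current — satisfied.
(i) >50% out-of-jur. sales — fails.
(ii) nonprofit — not met.
So (b) is not satisfied (F OR F).
So (2) is not satisfied (T AND F).
So Overall is not satisfied (F OR F).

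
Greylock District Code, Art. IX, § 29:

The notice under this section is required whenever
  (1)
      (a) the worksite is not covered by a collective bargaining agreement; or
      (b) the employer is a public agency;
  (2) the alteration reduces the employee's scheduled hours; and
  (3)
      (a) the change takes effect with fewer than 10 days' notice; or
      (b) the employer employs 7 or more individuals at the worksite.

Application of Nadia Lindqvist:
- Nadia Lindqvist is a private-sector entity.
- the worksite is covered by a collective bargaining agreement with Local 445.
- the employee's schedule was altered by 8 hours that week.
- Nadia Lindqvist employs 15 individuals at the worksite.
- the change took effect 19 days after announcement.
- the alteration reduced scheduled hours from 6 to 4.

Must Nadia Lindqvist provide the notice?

No — not required.

(a) no CBA — fails.
(b) public agency — not satisfied.
(1) = F OR F = false.
(2) hours reduced — satisfied.
(a) < 10 days' notice — fails.
(b) ≥ 7 at site — satisfied.
(3): F OR T → true.
Overall: F AND T AND T → false.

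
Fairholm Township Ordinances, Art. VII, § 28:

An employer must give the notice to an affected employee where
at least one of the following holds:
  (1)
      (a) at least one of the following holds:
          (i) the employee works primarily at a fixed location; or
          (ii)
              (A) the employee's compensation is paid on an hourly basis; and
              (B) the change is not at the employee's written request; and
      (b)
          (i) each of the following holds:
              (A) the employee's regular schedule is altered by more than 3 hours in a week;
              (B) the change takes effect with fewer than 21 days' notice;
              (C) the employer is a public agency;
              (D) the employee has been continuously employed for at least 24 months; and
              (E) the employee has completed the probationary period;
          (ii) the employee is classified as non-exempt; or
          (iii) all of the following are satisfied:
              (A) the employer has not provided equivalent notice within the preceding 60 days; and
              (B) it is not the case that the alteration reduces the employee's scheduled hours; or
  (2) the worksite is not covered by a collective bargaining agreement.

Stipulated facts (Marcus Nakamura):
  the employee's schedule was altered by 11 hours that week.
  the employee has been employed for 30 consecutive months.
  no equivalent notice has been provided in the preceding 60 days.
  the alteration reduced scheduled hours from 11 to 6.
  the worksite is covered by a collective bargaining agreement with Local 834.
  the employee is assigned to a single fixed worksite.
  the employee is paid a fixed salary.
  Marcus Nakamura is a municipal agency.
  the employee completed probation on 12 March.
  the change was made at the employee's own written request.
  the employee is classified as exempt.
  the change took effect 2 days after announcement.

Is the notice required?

(i) fixed location — met.
(A) hourly-paid — fails.
(B) not employee-requested — not satisfied.
(ii): F AND F → false.
(a): T OR F → true.
(A) schedule shift > 3h — holds.
(B) < 21 days' notice — met.
(C) public agency — satisfied.
(D) tenure ≥ 24 mo. — satisfied.
(E) past probation — satisfied.
So (i) is satisfied (T AND T AND T AND T AND T).
(ii) non-exempt — not satisfied.
(A) no recent notice — met.
(B) not (hours reduced) — fails.
(iii): T AND F → false.
So (b) is satisfied (T OR F OR F).
(1) = T AND T = true.
(2) no CBA — not satisfied.
Overall = T OR F = true.

Yes — required.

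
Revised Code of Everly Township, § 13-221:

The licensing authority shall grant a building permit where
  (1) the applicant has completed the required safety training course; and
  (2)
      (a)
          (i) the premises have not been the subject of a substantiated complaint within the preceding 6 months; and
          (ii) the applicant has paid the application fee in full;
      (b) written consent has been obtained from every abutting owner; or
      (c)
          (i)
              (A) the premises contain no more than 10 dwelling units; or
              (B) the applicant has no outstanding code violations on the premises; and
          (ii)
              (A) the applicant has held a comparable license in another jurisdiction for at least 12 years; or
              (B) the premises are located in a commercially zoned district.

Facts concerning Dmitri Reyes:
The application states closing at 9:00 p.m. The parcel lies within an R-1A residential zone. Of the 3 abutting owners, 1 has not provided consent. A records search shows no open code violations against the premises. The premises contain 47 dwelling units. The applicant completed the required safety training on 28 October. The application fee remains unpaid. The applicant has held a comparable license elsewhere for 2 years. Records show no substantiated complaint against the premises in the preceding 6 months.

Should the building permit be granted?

(1) safety training — holds.
(i) no complaint in 6 mo. — met.
(ii) fee paid — not met.
(a) = T AND F = false.
(b) all abutters consent — fails.
(A) ≤ 10 units — fails.
(B) no code violations — satisfied.
So (i) is satisfied (F OR T).
(A) prior license ≥ 12 yr — not met.
(B) commercially zoned — not met.
So (ii) is not satisfied (F OR F).
(c): T AND F → false.
(2): F OR F OR F → false.
Overall = T AND F = false.

No — denied.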